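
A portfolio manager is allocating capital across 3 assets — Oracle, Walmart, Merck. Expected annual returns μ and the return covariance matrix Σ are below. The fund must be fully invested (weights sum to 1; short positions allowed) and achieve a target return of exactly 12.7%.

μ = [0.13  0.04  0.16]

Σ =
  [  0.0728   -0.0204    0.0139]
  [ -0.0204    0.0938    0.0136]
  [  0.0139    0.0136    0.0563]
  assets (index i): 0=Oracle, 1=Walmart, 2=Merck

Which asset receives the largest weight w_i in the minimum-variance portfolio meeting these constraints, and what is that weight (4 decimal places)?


x=Σ⁻¹μ = [1.4391  0.3926  2.3918]
y=Σ⁻¹𝟙 = [15.0822  12.3378  11.0579]
a=μᵀx=0.585468  b=𝟙ᵀx=4.223475  c=𝟙ᵀy=38.478019  D=ac−b²=4.689924
λ₁=(c·0.127−b)/D = (38.478019·0.127−4.223475)/4.689924 = 0.141417
λ₂=(a−b·0.127)/D = (0.585468−4.223475·0.127)/4.689924 = 0.010467
w* = 0.141417·x + 0.010467·y:
  w_0 = 0.141417·1.4391 + 0.010467·15.0822 = 0.3614  (Oracle)
  w_1 = 0.141417·0.3926 + 0.010467·12.3378 = 0.1847  (Walmart)
  w_2 = 0.141417·2.3918 + 0.010467·11.0579 = 0.4540  (Merck)
Σw_i=1.0000  μᵀw=0.1270
σ²=wᵀΣw=λ₁·μ_p+λ₂ = 0.141417·0.127 + 0.010467 = 0.028426 ≈ 0.0284

Merck (0.4540)


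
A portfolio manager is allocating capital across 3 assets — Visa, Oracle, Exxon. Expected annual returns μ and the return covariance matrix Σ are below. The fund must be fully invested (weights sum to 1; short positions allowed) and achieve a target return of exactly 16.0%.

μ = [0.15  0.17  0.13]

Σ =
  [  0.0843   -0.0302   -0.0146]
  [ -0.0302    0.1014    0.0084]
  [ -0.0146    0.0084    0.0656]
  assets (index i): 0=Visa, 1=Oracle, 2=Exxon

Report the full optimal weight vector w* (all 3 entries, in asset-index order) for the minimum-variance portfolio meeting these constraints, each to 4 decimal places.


p=Σ⁻¹μ = [3.0423  2.3877  2.3531]
q=Σ⁻¹𝟙 = [20.1065  14.3692  17.8789]
a=μᵀp=1.168142  b=𝟙ᵀp=7.782994  c=𝟙ᵀq=52.354589  D=ac−b²=0.582571
λ₁=(c·0.160−b)/D = (52.354589·0.160−7.782994)/0.582571 = 1.019171
λ₂=(a−b·0.160)/D = (1.168142−7.782994·0.160)/0.582571 = -0.132409
w* = 1.019171·p + -0.132409·q:
  w_0 = 1.019171·3.0423 + -0.132409·20.1065 = 0.4383  (Visa)
  w_1 = 1.019171·2.3877 + -0.132409·14.3692 = 0.5308  (Oracle)
  w_2 = 1.019171·2.3531 + -0.132409·17.8789 = 0.0308  (Exxon)
Σw_i=1.0000  μᵀw=0.1600
σ²=wᵀΣw=λ₁·μ_p+λ₂ = 1.019171·0.160 + -0.132409 = 0.030659 ≈ 0.0307

0.4383  0.5308  0.0308


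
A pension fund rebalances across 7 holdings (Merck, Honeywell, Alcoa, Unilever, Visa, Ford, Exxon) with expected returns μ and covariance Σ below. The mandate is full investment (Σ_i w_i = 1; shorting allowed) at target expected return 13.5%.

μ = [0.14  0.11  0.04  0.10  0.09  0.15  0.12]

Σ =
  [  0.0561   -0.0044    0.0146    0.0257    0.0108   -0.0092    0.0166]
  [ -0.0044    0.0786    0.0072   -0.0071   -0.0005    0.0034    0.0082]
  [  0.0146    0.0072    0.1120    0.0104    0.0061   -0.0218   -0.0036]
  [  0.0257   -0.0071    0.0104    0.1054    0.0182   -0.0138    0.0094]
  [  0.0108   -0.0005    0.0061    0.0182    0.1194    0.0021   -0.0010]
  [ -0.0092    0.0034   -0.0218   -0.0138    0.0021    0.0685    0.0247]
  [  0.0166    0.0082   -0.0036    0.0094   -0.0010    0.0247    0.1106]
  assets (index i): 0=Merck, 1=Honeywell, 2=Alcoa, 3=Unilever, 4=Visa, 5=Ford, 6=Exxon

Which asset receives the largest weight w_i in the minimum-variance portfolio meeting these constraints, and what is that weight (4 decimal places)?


Merck (0.3823)

g=Σ⁻¹μ = [2.6030  1.4635  0.3717  0.6791  0.3533  2.7354  -0.0675]
h=Σ⁻¹𝟙 = [14.9623  12.4475  9.1030  7.3787  5.1458  19.7948  1.1680]
a=μᵀg=1.042184  b=𝟙ᵀg=8.138436  c=𝟙ᵀh=70.000059  D=ac−b²=6.718772
λ₁=(c·0.135−b)/D = (70.000059·0.135−8.138436)/6.718772 = 0.195210
λ₂=(a−b·0.135)/D = (1.042184−8.138436·0.135)/6.718772 = -0.008410
w* = 0.195210·g + -0.008410·h:
  w_0 = 0.195210·2.6030 + -0.008410·14.9623 = 0.3823  (Merck)
  w_1 = 0.195210·1.4635 + -0.008410·12.4475 = 0.1810  (Honeywell)
  w_2 = 0.195210·0.3717 + -0.008410·9.1030 = -0.0040  (Alcoa)
  w_3 = 0.195210·0.6791 + -0.008410·7.3787 = 0.0705  (Unilever)
  w_4 = 0.195210·0.3533 + -0.008410·5.1458 = 0.0257  (Visa)
  w_5 = 0.195210·2.7354 + -0.008410·19.7948 = 0.3675  (Ford)
  w_6 = 0.195210·-0.0675 + -0.008410·1.1680 = -0.0230  (Exxon)
Σw_i=1.0000  μᵀw=0.1350
σ²=wᵀΣw=λ₁·μ_p+λ₂ = 0.195210·0.135 + -0.008410 = 0.017943 ≈ 0.0179


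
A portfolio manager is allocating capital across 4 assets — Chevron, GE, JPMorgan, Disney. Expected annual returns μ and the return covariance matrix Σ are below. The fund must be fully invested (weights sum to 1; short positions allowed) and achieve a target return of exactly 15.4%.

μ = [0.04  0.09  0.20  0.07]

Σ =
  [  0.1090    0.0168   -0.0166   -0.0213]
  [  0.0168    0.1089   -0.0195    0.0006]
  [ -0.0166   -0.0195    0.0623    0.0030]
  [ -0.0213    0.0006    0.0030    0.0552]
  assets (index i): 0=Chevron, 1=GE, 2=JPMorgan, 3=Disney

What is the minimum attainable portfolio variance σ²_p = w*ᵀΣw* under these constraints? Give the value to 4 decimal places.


0.0244

p=Σ⁻¹μ = [1.0250  1.3472  3.8357  1.4405]
q=Σ⁻¹𝟙 = [15.3763  10.6970  22.4028  22.7154]
a=μᵀp=1.030224  b=𝟙ᵀp=7.648406  c=𝟙ᵀq=71.191383  D=ac−b²=14.844947
λ₁=(c·0.154−b)/D = (71.191383·0.154−7.648406)/14.844947 = 0.223313
λ₂=(a−b·0.154)/D = (1.030224−7.648406·0.154)/14.844947 = -0.009945
w* = 0.223313·p + -0.009945·q:
  w_0 = 0.223313·1.0250 + -0.009945·15.3763 = 0.0760  (Chevron)
  w_1 = 0.223313·1.3472 + -0.009945·10.6970 = 0.1945  (GE)
  w_2 = 0.223313·3.8357 + -0.009945·22.4028 = 0.6338  (JPMorgan)
  w_3 = 0.223313·1.4405 + -0.009945·22.7154 = 0.0958  (Disney)
Σw_i=1.0000  μᵀw=0.1540
σ²=wᵀΣw=λ₁·μ_p+λ₂ = 0.223313·0.154 + -0.009945 = 0.024445 ≈ 0.0244


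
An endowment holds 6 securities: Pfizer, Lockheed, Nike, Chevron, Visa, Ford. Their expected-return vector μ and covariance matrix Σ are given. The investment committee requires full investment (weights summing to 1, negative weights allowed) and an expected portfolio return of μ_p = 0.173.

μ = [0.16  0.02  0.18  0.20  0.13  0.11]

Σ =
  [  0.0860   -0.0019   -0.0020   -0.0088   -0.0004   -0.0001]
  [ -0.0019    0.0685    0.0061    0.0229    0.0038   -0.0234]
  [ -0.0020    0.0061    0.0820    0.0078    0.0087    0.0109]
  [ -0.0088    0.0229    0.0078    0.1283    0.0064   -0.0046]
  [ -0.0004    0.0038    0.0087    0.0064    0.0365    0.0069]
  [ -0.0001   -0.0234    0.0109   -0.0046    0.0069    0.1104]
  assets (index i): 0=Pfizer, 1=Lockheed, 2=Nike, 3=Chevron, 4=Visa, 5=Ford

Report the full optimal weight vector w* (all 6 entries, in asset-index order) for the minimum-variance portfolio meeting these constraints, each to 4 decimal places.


u=Σ⁻¹μ = [2.0650  -0.2428  1.7330  1.5224  2.8040  0.6639]
v=Σ⁻¹𝟙 = [12.7369  15.0512  7.2695  4.8440  21.4208  10.4050]
a=μᵀu=1.379510  b=𝟙ᵀu=8.545490  c=𝟙ᵀv=71.727395  D=ac−b²=25.923284
λ₁=(c·0.173−b)/D = (71.727395·0.173−8.545490)/25.923284 = 0.149030
λ₂=(a−b·0.173)/D = (1.379510−8.545490·0.173)/25.923284 = -0.003814
w* = 0.149030·u + -0.003814·v:
  w_0 = 0.149030·2.0650 + -0.003814·12.7369 = 0.2592  (Pfizer)
  w_1 = 0.149030·-0.2428 + -0.003814·15.0512 = -0.0936  (Lockheed)
  w_2 = 0.149030·1.7330 + -0.003814·7.2695 = 0.2305  (Nike)
  w_3 = 0.149030·1.5224 + -0.003814·4.8440 = 0.2084  (Chevron)
  w_4 = 0.149030·2.8040 + -0.003814·21.4208 = 0.3362  (Visa)
  w_5 = 0.149030·0.6639 + -0.003814·10.4050 = 0.0593  (Ford)
Σw_i=1.0000  μᵀw=0.1730
σ²=wᵀΣw=λ₁·μ_p+λ₂ = 0.149030·0.173 + -0.003814 = 0.021969 ≈ 0.0220

0.2592  -0.0936  0.2305  0.2084  0.3362  0.0593


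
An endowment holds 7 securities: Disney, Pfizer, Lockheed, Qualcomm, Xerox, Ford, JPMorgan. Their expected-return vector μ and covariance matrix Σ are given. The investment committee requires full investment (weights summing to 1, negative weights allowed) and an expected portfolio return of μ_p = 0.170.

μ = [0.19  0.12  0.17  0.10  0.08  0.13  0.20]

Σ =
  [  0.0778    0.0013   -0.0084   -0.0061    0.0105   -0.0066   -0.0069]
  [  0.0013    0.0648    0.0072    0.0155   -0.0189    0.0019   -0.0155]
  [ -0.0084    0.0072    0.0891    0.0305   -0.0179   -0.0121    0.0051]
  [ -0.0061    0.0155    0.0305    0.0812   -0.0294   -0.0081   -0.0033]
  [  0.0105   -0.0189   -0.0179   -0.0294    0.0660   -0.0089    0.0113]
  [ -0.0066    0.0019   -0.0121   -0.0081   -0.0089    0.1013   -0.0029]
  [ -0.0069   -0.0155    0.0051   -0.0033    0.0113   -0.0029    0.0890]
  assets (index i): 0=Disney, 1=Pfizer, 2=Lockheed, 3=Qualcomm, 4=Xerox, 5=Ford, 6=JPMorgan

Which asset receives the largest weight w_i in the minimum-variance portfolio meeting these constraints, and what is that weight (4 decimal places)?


Disney (0.2784)

u=Σ⁻¹μ = [2.8041  2.5188  2.1364  1.3845  2.5223  2.0801  2.5797]
v=Σ⁻¹𝟙 = [13.6391  20.8898  12.2915  17.8362  30.2856  16.2837  12.5738]
a=μᵀu=2.324814  b=𝟙ᵀu=16.025895  c=𝟙ᵀv=123.799881  D=ac−b²=30.982436
λ₁=(c·0.170−b)/D = (123.799881·0.170−16.025895)/30.982436 = 0.162030
λ₂=(a−b·0.170)/D = (2.324814−16.025895·0.170)/30.982436 = -0.012897
w* = 0.162030·u + -0.012897·v:
  w_0 = 0.162030·2.8041 + -0.012897·13.6391 = 0.2784  (Disney)
  w_1 = 0.162030·2.5188 + -0.012897·20.8898 = 0.1387  (Pfizer)
  w_2 = 0.162030·2.1364 + -0.012897·12.2915 = 0.1876  (Lockheed)
  w_3 = 0.162030·1.3845 + -0.012897·17.8362 = -0.0057  (Qualcomm)
  w_4 = 0.162030·2.5223 + -0.012897·30.2856 = 0.0181  (Xerox)
  w_5 = 0.162030·2.0801 + -0.012897·16.2837 = 0.1270  (Ford)
  w_6 = 0.162030·2.5797 + -0.012897·12.5738 = 0.2558  (JPMorgan)
Σw_i=1.0000  μᵀw=0.1700
σ²=wᵀΣw=λ₁·μ_p+λ₂ = 0.162030·0.170 + -0.012897 = 0.014648 ≈ 0.0146


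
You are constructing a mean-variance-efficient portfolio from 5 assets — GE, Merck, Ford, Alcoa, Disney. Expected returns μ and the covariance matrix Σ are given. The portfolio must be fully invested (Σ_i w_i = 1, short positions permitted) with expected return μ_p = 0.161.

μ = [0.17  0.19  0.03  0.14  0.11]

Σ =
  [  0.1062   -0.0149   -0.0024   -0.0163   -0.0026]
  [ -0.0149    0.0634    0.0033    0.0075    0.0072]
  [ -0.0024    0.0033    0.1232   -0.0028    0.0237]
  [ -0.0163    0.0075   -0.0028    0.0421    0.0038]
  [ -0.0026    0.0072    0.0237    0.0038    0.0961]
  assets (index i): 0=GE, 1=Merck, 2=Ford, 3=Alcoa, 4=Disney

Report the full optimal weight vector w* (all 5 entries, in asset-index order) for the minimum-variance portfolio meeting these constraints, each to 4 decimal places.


0.2582  0.3099  -0.0000  0.3573  0.0747

x=Σ⁻¹μ = [2.6278  3.0743  0.1428  3.7322  0.8026]
y=Σ⁻¹𝟙 = [16.0425  15.1773  7.3270  27.1319  6.8229]
a=μᵀx=1.645926  b=𝟙ᵀx=10.379707  c=𝟙ᵀy=72.501584  D=ac−b²=11.593927
λ₁=(c·0.161−b)/D = (72.501584·0.161−10.379707)/11.593927 = 0.111528
λ₂=(a−b·0.161)/D = (1.645926−10.379707·0.161)/11.593927 = -0.002174
w* = 0.111528·x + -0.002174·y:
  w_0 = 0.111528·2.6278 + -0.002174·16.0425 = 0.2582  (GE)
  w_1 = 0.111528·3.0743 + -0.002174·15.1773 = 0.3099  (Merck)
  w_2 = 0.111528·0.1428 + -0.002174·7.3270 = -0.0000  (Ford)
  w_3 = 0.111528·3.7322 + -0.002174·27.1319 = 0.3573  (Alcoa)
  w_4 = 0.111528·0.8026 + -0.002174·6.8229 = 0.0747  (Disney)
Σw_i=1.0000  μᵀw=0.1610
σ²=wᵀΣw=λ₁·μ_p+λ₂ = 0.111528·0.161 + -0.002174 = 0.015782 ≈ 0.0158


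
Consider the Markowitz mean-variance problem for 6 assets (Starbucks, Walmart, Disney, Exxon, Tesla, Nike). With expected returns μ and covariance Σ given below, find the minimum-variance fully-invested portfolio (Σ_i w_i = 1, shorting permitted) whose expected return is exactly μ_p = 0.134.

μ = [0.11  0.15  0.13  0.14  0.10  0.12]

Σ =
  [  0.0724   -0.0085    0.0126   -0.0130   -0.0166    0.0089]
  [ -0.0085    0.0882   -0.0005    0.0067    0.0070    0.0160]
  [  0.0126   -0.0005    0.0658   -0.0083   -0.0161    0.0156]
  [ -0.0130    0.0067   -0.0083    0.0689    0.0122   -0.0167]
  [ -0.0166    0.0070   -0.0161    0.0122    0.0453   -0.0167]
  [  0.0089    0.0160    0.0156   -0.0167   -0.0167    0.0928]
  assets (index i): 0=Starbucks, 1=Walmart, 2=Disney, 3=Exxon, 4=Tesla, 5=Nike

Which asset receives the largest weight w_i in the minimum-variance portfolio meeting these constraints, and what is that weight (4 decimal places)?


Exxon (0.3132)

p=Σ⁻¹μ = [2.3182  1.1866  2.3643  2.3689  3.6479  1.5515]
q=Σ⁻¹𝟙 = [20.9162  6.7736  18.8841  17.0976  35.9515  13.9741]
a=μᵀp=1.622973  b=𝟙ᵀp=13.437463  c=𝟙ᵀq=113.597124  D=ac−b²=3.799632
λ₁=(c·0.134−b)/D = (113.597124·0.134−13.437463)/3.799632 = 0.469664
λ₂=(a−b·0.134)/D = (1.622973−13.437463·0.134)/3.799632 = -0.046754
w* = 0.469664·p + -0.046754·q:
  w_0 = 0.469664·2.3182 + -0.046754·20.9162 = 0.1109  (Starbucks)
  w_1 = 0.469664·1.1866 + -0.046754·6.7736 = 0.2406  (Walmart)
  w_2 = 0.469664·2.3643 + -0.046754·18.8841 = 0.2275  (Disney)
  w_3 = 0.469664·2.3689 + -0.046754·17.0976 = 0.3132  (Exxon)
  w_4 = 0.469664·3.6479 + -0.046754·35.9515 = 0.0324  (Tesla)
  w_5 = 0.469664·1.5515 + -0.046754·13.9741 = 0.0753  (Nike)
Σw_i=1.0000  μᵀw=0.1340
σ²=wᵀΣw=λ₁·μ_p+λ₂ = 0.469664·0.134 + -0.046754 = 0.016181 ≈ 0.0162


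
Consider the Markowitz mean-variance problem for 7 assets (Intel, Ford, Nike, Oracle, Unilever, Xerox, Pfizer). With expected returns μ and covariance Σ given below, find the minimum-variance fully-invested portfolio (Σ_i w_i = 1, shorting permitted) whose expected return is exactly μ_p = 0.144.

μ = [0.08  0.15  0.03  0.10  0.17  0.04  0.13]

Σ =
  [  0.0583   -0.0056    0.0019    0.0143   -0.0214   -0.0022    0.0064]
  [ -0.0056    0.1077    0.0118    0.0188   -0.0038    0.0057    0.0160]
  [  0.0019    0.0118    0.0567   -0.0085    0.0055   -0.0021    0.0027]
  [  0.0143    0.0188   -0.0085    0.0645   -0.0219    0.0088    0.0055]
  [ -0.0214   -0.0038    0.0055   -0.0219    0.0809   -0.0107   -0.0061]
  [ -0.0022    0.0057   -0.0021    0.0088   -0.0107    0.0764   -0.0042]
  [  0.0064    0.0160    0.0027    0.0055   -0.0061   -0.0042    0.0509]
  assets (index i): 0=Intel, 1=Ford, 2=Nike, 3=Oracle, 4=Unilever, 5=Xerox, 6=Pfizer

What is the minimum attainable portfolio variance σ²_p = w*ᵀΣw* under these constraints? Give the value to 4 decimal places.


0.0163

p=Σ⁻¹μ = [2.0926  0.9273  0.1082  1.6754  3.4416  0.9332  2.3021]
q=Σ⁻¹𝟙 = [20.5869  2.9988  16.2011  16.9110  24.9364  16.4250  17.7722]
a=μᵀp=1.398970  b=𝟙ᵀp=11.480485  c=𝟙ᵀq=115.831382  D=ac−b²=30.243074
λ₁=(c·0.144−b)/D = (115.831382·0.144−11.480485)/30.243074 = 0.171915
λ₂=(a−b·0.144)/D = (1.398970−11.480485·0.144)/30.243074 = -0.008406
w* = 0.171915·p + -0.008406·q:
  w_0 = 0.171915·2.0926 + -0.008406·20.5869 = 0.1867  (Intel)
  w_1 = 0.171915·0.9273 + -0.008406·2.9988 = 0.1342  (Ford)
  w_2 = 0.171915·0.1082 + -0.008406·16.2011 = -0.1176  (Nike)
  w_3 = 0.171915·1.6754 + -0.008406·16.9110 = 0.1459  (Oracle)
  w_4 = 0.171915·3.4416 + -0.008406·24.9364 = 0.3821  (Unilever)
  w_5 = 0.171915·0.9332 + -0.008406·16.4250 = 0.0224  (Xerox)
  w_6 = 0.171915·2.3021 + -0.008406·17.7722 = 0.2464  (Pfizer)
Σw_i=1.0000  μᵀw=0.1440
σ²=wᵀΣw=λ₁·μ_p+λ₂ = 0.171915·0.144 + -0.008406 = 0.016350 ≈ 0.0163


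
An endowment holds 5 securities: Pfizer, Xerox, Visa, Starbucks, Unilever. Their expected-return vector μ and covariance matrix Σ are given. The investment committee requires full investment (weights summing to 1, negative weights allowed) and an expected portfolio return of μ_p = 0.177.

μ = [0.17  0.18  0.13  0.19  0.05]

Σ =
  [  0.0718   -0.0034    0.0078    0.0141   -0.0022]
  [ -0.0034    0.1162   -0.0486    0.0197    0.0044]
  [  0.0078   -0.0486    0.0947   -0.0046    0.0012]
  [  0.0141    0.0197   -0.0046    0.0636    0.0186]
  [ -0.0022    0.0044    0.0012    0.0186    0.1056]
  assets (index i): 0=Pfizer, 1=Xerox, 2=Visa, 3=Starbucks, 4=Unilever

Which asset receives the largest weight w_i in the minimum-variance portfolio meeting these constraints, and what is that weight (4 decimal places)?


x=Σ⁻¹μ = [1.8031  2.3009  2.5043  2.0485  0.0259]
y=Σ⁻¹𝟙 = [11.4473  14.6268  17.4021  7.7073  7.5434]
a=μᵀx=1.436761  b=𝟙ᵀx=8.682703  c=𝟙ᵀy=58.726966  D=ac−b²=8.987268
λ₁=(c·0.177−b)/D = (58.726966·0.177−8.682703)/8.987268 = 0.190488
λ₂=(a−b·0.177)/D = (1.436761−8.682703·0.177)/8.987268 = -0.011135
w* = 0.190488·x + -0.011135·y:
  w_0 = 0.190488·1.8031 + -0.011135·11.4473 = 0.2160  (Pfizer)
  w_1 = 0.190488·2.3009 + -0.011135·14.6268 = 0.2754  (Xerox)
  w_2 = 0.190488·2.5043 + -0.011135·17.4021 = 0.2833  (Visa)
  w_3 = 0.190488·2.0485 + -0.011135·7.7073 = 0.3044  (Starbucks)
  w_4 = 0.190488·0.0259 + -0.011135·7.5434 = -0.0791  (Unilever)
Σw_i=1.0000  μᵀw=0.1770
σ²=wᵀΣw=λ₁·μ_p+λ₂ = 0.190488·0.177 + -0.011135 = 0.022581 ≈ 0.0226

Starbucks (0.3044)


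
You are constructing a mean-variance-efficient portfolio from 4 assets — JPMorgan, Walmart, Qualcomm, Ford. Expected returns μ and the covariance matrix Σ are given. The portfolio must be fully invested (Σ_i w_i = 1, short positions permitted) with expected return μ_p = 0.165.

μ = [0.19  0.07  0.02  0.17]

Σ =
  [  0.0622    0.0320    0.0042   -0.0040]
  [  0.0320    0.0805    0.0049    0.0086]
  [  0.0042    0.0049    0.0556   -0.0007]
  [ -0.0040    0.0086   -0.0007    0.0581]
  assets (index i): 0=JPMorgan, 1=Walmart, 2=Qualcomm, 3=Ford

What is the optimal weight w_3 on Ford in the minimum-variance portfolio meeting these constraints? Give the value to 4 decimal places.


0.4558

x=Σ⁻¹μ = [3.7684  -0.9972  0.2049  3.3355]
y=Σ⁻¹𝟙 = [14.0814  3.8997  16.8024  17.8064]
a=μᵀx=1.217320  b=𝟙ᵀx=6.311580  c=𝟙ᵀy=52.589914  D=ac−b²=24.182721
λ₁=(c·0.165−b)/D = (52.589914·0.165−6.311580)/24.182721 = 0.097828
λ₂=(a−b·0.165)/D = (1.217320−6.311580·0.165)/24.182721 = 0.007274
w* = 0.097828·x + 0.007274·y:
  w_0 = 0.097828·3.7684 + 0.007274·14.0814 = 0.4711  (JPMorgan)
  w_1 = 0.097828·-0.9972 + 0.007274·3.8997 = -0.0692  (Walmart)
  w_2 = 0.097828·0.2049 + 0.007274·16.8024 = 0.1423  (Qualcomm)
  w_3 = 0.097828·3.3355 + 0.007274·17.8064 = 0.4558  (Ford)
Σw_i=1.0000  μᵀw=0.1650
σ²=wᵀΣw=λ₁·μ_p+λ₂ = 0.097828·0.165 + 0.007274 = 0.023416 ≈ 0.0234


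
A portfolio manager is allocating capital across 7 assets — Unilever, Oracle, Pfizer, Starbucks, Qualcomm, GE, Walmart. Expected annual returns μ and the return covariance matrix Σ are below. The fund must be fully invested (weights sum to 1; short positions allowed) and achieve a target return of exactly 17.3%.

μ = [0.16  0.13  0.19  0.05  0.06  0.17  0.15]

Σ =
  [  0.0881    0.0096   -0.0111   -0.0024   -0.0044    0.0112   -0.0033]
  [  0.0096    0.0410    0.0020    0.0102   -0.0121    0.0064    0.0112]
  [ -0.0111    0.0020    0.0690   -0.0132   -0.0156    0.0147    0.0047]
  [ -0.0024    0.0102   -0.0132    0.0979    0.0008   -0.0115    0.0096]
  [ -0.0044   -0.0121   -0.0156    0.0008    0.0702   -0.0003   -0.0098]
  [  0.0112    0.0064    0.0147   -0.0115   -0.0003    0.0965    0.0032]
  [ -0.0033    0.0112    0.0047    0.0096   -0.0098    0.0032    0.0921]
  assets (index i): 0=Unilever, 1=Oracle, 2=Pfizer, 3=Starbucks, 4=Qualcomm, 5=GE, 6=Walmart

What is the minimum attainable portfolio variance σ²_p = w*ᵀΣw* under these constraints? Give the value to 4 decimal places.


g=Σ⁻¹μ = [2.0434  2.5365  3.3959  0.7050  2.3612  0.8850  1.3671]
h=Σ⁻¹𝟙 = [12.9587  21.6975  21.9121  10.7544  24.8091  5.1452  8.9054]
a=μᵀg=1.834348  b=𝟙ᵀg=13.294134  c=𝟙ᵀh=106.182466  D=ac−b²=18.041625
λ₁=(c·0.173−b)/D = (106.182466·0.173−13.294134)/18.041625 = 0.281318
λ₂=(a−b·0.173)/D = (1.834348−13.294134·0.173)/18.041625 = -0.025803
w* = 0.281318·g + -0.025803·h:
  w_0 = 0.281318·2.0434 + -0.025803·12.9587 = 0.2405  (Unilever)
  w_1 = 0.281318·2.5365 + -0.025803·21.6975 = 0.1537  (Oracle)
  w_2 = 0.281318·3.3959 + -0.025803·21.9121 = 0.3899  (Pfizer)
  w_3 = 0.281318·0.7050 + -0.025803·10.7544 = -0.0792  (Starbucks)
  w_4 = 0.281318·2.3612 + -0.025803·24.8091 = 0.0241  (Qualcomm)
  w_5 = 0.281318·0.8850 + -0.025803·5.1452 = 0.1162  (GE)
  w_6 = 0.281318·1.3671 + -0.025803·8.9054 = 0.1548  (Walmart)
Σw_i=1.0000  μᵀw=0.1730
σ²=wᵀΣw=λ₁·μ_p+λ₂ = 0.281318·0.173 + -0.025803 = 0.022865 ≈ 0.0229

0.0229


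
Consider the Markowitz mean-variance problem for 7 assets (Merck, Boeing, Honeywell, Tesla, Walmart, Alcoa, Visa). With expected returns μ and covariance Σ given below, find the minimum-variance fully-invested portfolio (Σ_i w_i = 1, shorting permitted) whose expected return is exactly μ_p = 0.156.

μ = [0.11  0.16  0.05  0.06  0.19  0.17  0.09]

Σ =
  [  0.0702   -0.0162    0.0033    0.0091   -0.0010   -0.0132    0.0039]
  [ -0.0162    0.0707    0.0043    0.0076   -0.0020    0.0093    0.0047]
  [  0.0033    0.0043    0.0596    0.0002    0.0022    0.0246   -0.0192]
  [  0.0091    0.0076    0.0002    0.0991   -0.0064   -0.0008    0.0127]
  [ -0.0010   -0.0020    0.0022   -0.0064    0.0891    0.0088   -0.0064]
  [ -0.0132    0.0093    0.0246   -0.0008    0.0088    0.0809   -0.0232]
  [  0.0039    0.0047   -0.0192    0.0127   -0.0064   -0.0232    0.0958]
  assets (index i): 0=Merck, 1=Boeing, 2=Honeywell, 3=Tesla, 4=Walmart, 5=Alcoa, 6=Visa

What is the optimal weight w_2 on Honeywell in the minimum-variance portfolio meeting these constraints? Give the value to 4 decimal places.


g=Σ⁻¹μ = [2.5347  2.4787  -0.1138  0.1579  2.0903  2.4407  1.4016]
h=Σ⁻¹𝟙 = [17.7769  14.4147  13.9406  6.2898  11.6901  12.3853  14.7480]
a=μᵀg=1.617423  b=𝟙ᵀg=10.990164  c=𝟙ᵀh=91.245329  D=ac−b²=26.798601
λ₁=(c·0.156−b)/D = (91.245329·0.156−10.990164)/26.798601 = 0.121055
λ₂=(a−b·0.156)/D = (1.617423−10.990164·0.156)/26.798601 = -0.003621
w* = 0.121055·g + -0.003621·h:
  w_0 = 0.121055·2.5347 + -0.003621·17.7769 = 0.2425  (Merck)
  w_1 = 0.121055·2.4787 + -0.003621·14.4147 = 0.2479  (Boeing)
  w_2 = 0.121055·-0.1138 + -0.003621·13.9406 = -0.0643  (Honeywell)
  w_3 = 0.121055·0.1579 + -0.003621·6.2898 = -0.0037  (Tesla)
  w_4 = 0.121055·2.0903 + -0.003621·11.6901 = 0.2107  (Walmart)
  w_5 = 0.121055·2.4407 + -0.003621·12.3853 = 0.2506  (Alcoa)
  w_6 = 0.121055·1.4016 + -0.003621·14.7480 = 0.1163  (Visa)
Σw_i=1.0000  μᵀw=0.1560
σ²=wᵀΣw=λ₁·μ_p+λ₂ = 0.121055·0.156 + -0.003621 = 0.015263 ≈ 0.0153

-0.0643


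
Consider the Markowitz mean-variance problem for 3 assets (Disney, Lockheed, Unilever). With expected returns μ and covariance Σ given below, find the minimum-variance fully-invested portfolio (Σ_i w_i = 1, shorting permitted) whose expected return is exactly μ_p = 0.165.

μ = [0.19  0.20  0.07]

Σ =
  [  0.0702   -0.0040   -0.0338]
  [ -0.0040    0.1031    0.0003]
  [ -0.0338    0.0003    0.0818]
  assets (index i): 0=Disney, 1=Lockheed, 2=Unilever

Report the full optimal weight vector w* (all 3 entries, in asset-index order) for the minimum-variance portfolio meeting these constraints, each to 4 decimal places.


0.4870  0.2812  0.2318

x=Σ⁻¹μ = [4.0371  2.0892  2.5162]
y=Σ⁻¹𝟙 = [25.8640  10.6362  22.8730]
a=μᵀx=1.361022  b=𝟙ᵀx=8.642514  c=𝟙ᵀy=59.373226  D=ac−b²=6.115204
λ₁=(c·0.165−b)/D = (59.373226·0.165−8.642514)/6.115204 = 0.188721
λ₂=(a−b·0.165)/D = (1.361022−8.642514·0.165)/6.115204 = -0.010628
w* = 0.188721·x + -0.010628·y:
  w_0 = 0.188721·4.0371 + -0.010628·25.8640 = 0.4870  (Disney)
  w_1 = 0.188721·2.0892 + -0.010628·10.6362 = 0.2812  (Lockheed)
  w_2 = 0.188721·2.5162 + -0.010628·22.8730 = 0.2318  (Unilever)
Σw_i=1.0000  μᵀw=0.1650
σ²=wᵀΣw=λ₁·μ_p+λ₂ = 0.188721·0.165 + -0.010628 = 0.020511 ≈ 0.0205


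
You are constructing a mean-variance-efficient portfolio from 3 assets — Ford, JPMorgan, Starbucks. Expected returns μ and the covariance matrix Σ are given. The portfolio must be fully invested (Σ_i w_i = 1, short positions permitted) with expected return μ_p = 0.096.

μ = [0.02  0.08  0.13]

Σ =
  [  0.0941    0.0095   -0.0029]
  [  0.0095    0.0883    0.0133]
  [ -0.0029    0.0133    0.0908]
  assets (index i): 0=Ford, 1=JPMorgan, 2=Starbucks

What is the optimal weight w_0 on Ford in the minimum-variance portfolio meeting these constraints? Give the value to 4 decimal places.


p=Σ⁻¹μ = [0.1846  0.6847  1.3373]
q=Σ⁻¹𝟙 = [10.0557  8.7285  10.0559]
a=μᵀp=0.232321  b=𝟙ᵀp=2.206657  c=𝟙ᵀq=28.840075  D=ac−b²=1.830818
λ₁=(c·0.096−b)/D = (28.840075·0.096−2.206657)/1.830818 = 0.306961
λ₂=(a−b·0.096)/D = (0.232321−2.206657·0.096)/1.830818 = 0.011187
w* = 0.306961·p + 0.011187·q:
  w_0 = 0.306961·0.1846 + 0.011187·10.0557 = 0.1692  (Ford)
  w_1 = 0.306961·0.6847 + 0.011187·8.7285 = 0.3078  (JPMorgan)
  w_2 = 0.306961·1.3373 + 0.011187·10.0559 = 0.5230  (Starbucks)
Σw_i=1.0000  μᵀw=0.0960
σ²=wᵀΣw=λ₁·μ_p+λ₂ = 0.306961·0.096 + 0.011187 = 0.040656 ≈ 0.0407

0.1692


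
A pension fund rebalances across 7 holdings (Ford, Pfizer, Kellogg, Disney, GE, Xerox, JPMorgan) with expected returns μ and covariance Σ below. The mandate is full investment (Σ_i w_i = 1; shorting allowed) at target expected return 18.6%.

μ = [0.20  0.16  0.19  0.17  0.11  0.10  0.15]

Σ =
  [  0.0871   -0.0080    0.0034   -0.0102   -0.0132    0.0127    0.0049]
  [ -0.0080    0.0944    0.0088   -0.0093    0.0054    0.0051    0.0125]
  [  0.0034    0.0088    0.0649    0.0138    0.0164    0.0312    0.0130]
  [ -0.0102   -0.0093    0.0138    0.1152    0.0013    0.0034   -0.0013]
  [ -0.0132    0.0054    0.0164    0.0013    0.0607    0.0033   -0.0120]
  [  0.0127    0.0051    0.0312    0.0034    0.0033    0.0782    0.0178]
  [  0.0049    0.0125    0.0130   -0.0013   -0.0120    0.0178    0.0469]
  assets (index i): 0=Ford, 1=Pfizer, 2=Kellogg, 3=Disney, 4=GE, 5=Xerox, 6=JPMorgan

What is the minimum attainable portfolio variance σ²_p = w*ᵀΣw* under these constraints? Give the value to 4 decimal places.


p=Σ⁻¹μ = [2.9010  1.4685  1.2583  1.7267  2.5908  -0.6862  3.1262]
q=Σ⁻¹𝟙 = [15.3094  8.5098  -0.9649  10.7268  23.3662  3.5207  22.6615]
a=μᵀp=2.033067  b=𝟙ᵀp=12.385268  c=𝟙ᵀq=83.129615  D=ac−b²=15.613190
λ₁=(c·0.186−b)/D = (83.129615·0.186−12.385268)/15.613190 = 0.197067
λ₂=(a−b·0.186)/D = (2.033067−12.385268·0.186)/15.613190 = -0.017331
w* = 0.197067·p + -0.017331·q:
  w_0 = 0.197067·2.9010 + -0.017331·15.3094 = 0.3064  (Ford)
  w_1 = 0.197067·1.4685 + -0.017331·8.5098 = 0.1419  (Pfizer)
  w_2 = 0.197067·1.2583 + -0.017331·-0.9649 = 0.2647  (Kellogg)
  w_3 = 0.197067·1.7267 + -0.017331·10.7268 = 0.1544  (Disney)
  w_4 = 0.197067·2.5908 + -0.017331·23.3662 = 0.1056  (GE)
  w_5 = 0.197067·-0.6862 + -0.017331·3.5207 = -0.1962  (Xerox)
  w_6 = 0.197067·3.1262 + -0.017331·22.6615 = 0.2233  (JPMorgan)
Σw_i=1.0000  μᵀw=0.1860
σ²=wᵀΣw=λ₁·μ_p+λ₂ = 0.197067·0.186 + -0.017331 = 0.019323 ≈ 0.0193

0.0193


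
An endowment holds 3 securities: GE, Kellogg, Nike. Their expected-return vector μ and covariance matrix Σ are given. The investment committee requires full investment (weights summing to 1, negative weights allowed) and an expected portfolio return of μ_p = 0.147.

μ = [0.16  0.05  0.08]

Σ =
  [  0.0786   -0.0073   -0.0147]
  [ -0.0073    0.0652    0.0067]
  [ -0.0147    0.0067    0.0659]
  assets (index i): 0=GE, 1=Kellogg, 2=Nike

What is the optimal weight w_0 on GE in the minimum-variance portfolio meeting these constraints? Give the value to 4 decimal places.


0.7966

g=Σ⁻¹μ = [2.4280  0.8674  1.6674]
h=Σ⁻¹𝟙 = [17.4321  15.4921  17.4879]
a=μᵀg=0.565243  b=𝟙ᵀg=4.962780  c=𝟙ᵀh=50.412170  D=ac−b²=3.865920
λ₁=(c·0.147−b)/D = (50.412170·0.147−4.962780)/3.865920 = 0.633176
λ₂=(a−b·0.147)/D = (0.565243−4.962780·0.147)/3.865920 = -0.042496
w* = 0.633176·g + -0.042496·h:
  w_0 = 0.633176·2.4280 + -0.042496·17.4321 = 0.7966  (GE)
  w_1 = 0.633176·0.8674 + -0.042496·15.4921 = -0.1091  (Kellogg)
  w_2 = 0.633176·1.6674 + -0.042496·17.4879 = 0.3126  (Nike)
Σw_i=1.0000  μᵀw=0.1470
σ²=wᵀΣw=λ₁·μ_p+λ₂ = 0.633176·0.147 + -0.042496 = 0.050581 ≈ 0.0506


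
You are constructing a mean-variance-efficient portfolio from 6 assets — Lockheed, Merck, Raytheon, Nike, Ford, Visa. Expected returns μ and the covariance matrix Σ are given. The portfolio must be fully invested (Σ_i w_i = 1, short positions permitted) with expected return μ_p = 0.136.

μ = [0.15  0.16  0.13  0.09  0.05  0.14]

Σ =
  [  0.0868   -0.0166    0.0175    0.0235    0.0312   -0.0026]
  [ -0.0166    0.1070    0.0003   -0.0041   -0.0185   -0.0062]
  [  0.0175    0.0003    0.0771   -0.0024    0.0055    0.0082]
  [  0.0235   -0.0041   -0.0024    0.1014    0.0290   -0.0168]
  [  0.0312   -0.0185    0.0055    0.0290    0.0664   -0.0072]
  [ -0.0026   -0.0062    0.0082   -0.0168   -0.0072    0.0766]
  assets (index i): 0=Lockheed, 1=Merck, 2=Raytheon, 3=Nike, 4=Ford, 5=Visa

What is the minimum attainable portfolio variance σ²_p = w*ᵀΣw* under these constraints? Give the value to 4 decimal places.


g=Σ⁻¹μ = [1.5956  1.9500  1.0946  0.8927  0.2988  2.1464]
h=Σ⁻¹𝟙 = [5.6834  13.8399  9.1495  8.1227  13.7251  16.4601]
a=μᵀg=1.089409  b=𝟙ᵀg=7.978027  c=𝟙ᵀh=66.980635  D=ac−b²=9.320378
λ₁=(c·0.136−b)/D = (66.980635·0.136−7.978027)/9.320378 = 0.121383
λ₂=(a−b·0.136)/D = (1.089409−7.978027·0.136)/9.320378 = 0.000472
w* = 0.121383·g + 0.000472·h:
  w_0 = 0.121383·1.5956 + 0.000472·5.6834 = 0.1964  (Lockheed)
  w_1 = 0.121383·1.9500 + 0.000472·13.8399 = 0.2432  (Merck)
  w_2 = 0.121383·1.0946 + 0.000472·9.1495 = 0.1372  (Raytheon)
  w_3 = 0.121383·0.8927 + 0.000472·8.1227 = 0.1122  (Nike)
  w_4 = 0.121383·0.2988 + 0.000472·13.7251 = 0.0427  (Ford)
  w_5 = 0.121383·2.1464 + 0.000472·16.4601 = 0.2683  (Visa)
Σw_i=1.0000  μᵀw=0.1360
σ²=wᵀΣw=λ₁·μ_p+λ₂ = 0.121383·0.136 + 0.000472 = 0.016980 ≈ 0.0170

0.0170


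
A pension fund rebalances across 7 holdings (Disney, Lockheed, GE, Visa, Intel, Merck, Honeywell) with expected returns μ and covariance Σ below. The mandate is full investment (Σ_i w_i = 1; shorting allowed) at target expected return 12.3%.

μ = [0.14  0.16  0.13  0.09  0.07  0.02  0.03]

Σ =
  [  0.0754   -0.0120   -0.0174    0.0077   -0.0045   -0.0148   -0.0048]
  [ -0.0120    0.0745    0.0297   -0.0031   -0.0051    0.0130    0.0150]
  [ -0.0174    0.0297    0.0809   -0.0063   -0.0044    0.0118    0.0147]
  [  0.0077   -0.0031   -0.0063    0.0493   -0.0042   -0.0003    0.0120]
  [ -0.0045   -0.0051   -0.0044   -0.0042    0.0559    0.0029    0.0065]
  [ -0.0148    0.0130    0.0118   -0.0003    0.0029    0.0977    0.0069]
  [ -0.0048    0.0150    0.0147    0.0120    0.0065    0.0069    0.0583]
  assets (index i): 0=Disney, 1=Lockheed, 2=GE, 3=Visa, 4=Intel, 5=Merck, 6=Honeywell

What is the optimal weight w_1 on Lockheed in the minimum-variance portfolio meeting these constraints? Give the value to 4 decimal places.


p=Σ⁻¹μ = [2.4726  2.2666  1.7652  2.2310  2.0779  0.0810  -1.0106]
q=Σ⁻¹𝟙 = [19.3793  11.1286  12.9972  20.3578  21.9730  9.1861  4.8805]
a=μᵀp=1.255844  b=𝟙ᵀp=9.883760  c=𝟙ᵀq=99.902462  D=ac−b²=27.773181
λ₁=(c·0.123−b)/D = (99.902462·0.123−9.883760)/27.773181 = 0.086567
λ₂=(a−b·0.123)/D = (1.255844−9.883760·0.123)/27.773181 = 0.001445
w* = 0.086567·p + 0.001445·q:
  w_0 = 0.086567·2.4726 + 0.001445·19.3793 = 0.2421  (Disney)
  w_1 = 0.086567·2.2666 + 0.001445·11.1286 = 0.2123  (Lockheed)
  w_2 = 0.086567·1.7652 + 0.001445·12.9972 = 0.1716  (GE)
  w_3 = 0.086567·2.2310 + 0.001445·20.3578 = 0.2226  (Visa)
  w_4 = 0.086567·2.0779 + 0.001445·21.9730 = 0.2116  (Intel)
  w_5 = 0.086567·0.0810 + 0.001445·9.1861 = 0.0203  (Merck)
  w_6 = 0.086567·-1.0106 + 0.001445·4.8805 = -0.0804  (Honeywell)
Σw_i=1.0000  μᵀw=0.1230
σ²=wᵀΣw=λ₁·μ_p+λ₂ = 0.086567·0.123 + 0.001445 = 0.012093 ≈ 0.0121

0.2123


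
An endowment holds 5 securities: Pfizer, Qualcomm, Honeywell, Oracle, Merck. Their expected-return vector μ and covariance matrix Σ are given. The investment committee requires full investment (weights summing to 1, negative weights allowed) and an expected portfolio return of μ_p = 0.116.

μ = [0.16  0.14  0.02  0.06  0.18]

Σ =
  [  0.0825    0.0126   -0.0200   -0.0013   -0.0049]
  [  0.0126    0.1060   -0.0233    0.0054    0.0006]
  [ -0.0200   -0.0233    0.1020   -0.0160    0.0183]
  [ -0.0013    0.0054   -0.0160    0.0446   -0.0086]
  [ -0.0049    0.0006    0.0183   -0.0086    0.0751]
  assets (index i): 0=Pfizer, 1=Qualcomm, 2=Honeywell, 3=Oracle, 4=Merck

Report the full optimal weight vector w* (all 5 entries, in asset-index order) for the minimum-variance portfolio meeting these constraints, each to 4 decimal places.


0.2231  0.1220  0.1304  0.2816  0.2429

x=Σ⁻¹μ = [2.1306  1.1081  0.7220  2.0304  2.5836]
y=Σ⁻¹𝟙 = [16.1813  9.7381  17.5804  30.6274  13.5169]
a=μᵀx=1.097338  b=𝟙ᵀx=8.574639  c=𝟙ᵀy=87.644142  D=ac−b²=22.650823
λ₁=(c·0.116−b)/D = (87.644142·0.116−8.574639)/22.650823 = 0.070288
λ₂=(a−b·0.116)/D = (1.097338−8.574639·0.116)/22.650823 = 0.004533
w* = 0.070288·x + 0.004533·y:
  w_0 = 0.070288·2.1306 + 0.004533·16.1813 = 0.2231  (Pfizer)
  w_1 = 0.070288·1.1081 + 0.004533·9.7381 = 0.1220  (Qualcomm)
  w_2 = 0.070288·0.7220 + 0.004533·17.5804 = 0.1304  (Honeywell)
  w_3 = 0.070288·2.0304 + 0.004533·30.6274 = 0.2816  (Oracle)
  w_4 = 0.070288·2.5836 + 0.004533·13.5169 = 0.2429  (Merck)
Σw_i=1.0000  μᵀw=0.1160
σ²=wᵀΣw=λ₁·μ_p+λ₂ = 0.070288·0.116 + 0.004533 = 0.012687 ≈ 0.0127


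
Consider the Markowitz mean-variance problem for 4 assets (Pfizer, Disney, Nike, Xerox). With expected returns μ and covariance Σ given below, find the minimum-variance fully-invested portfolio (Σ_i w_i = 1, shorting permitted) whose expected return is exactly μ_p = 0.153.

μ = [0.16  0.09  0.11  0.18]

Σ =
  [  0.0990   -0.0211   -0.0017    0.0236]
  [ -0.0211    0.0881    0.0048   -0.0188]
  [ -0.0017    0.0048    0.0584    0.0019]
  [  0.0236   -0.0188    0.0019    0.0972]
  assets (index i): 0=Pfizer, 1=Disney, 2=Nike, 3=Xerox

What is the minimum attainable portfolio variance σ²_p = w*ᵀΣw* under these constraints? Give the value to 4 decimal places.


p=Σ⁻¹μ = [1.5853  1.6820  1.7343  1.7584]
q=Σ⁻¹𝟙 = [11.2077  15.3534  15.8549  10.2265]
a=μᵀp=0.912294  b=𝟙ᵀp=6.759859  c=𝟙ᵀq=52.642592  D=ac−b²=2.329824
λ₁=(c·0.153−b)/D = (52.642592·0.153−6.759859)/2.329824 = 0.555603
λ₂=(a−b·0.153)/D = (0.912294−6.759859·0.153)/2.329824 = -0.052349
w* = 0.555603·p + -0.052349·q:
  w_0 = 0.555603·1.5853 + -0.052349·11.2077 = 0.2941  (Pfizer)
  w_1 = 0.555603·1.6820 + -0.052349·15.3534 = 0.1308  (Disney)
  w_2 = 0.555603·1.7343 + -0.052349·15.8549 = 0.1336  (Nike)
  w_3 = 0.555603·1.7584 + -0.052349·10.2265 = 0.4416  (Xerox)
Σw_i=1.0000  μᵀw=0.1530
σ²=wᵀΣw=λ₁·μ_p+λ₂ = 0.555603·0.153 + -0.052349 = 0.032658 ≈ 0.0327

0.0327


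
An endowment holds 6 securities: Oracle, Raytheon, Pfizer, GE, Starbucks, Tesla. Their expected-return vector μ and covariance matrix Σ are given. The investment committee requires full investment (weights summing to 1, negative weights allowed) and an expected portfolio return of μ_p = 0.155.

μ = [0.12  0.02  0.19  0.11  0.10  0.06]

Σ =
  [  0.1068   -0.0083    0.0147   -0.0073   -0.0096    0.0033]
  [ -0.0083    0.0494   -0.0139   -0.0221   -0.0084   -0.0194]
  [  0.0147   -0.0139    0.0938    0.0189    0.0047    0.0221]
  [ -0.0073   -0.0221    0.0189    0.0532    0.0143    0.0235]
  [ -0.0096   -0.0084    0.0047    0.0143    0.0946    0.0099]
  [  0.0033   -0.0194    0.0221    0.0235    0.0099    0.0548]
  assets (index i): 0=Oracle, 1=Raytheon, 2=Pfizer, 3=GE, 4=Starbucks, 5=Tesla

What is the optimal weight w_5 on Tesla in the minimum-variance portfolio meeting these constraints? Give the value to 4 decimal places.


-0.2799

u=Σ⁻¹μ = [1.3269  2.3069  1.6374  2.3784  0.9580  -0.0217]
v=Σ⁻¹𝟙 = [14.3592  44.8590  4.8857  27.1314  9.7951  17.8895]
a=μᵀu=0.872588  b=𝟙ᵀu=8.585910  c=𝟙ᵀv=118.919934  D=ac−b²=30.050225
λ₁=(c·0.155−b)/D = (118.919934·0.155−8.585910)/30.050225 = 0.327674
λ₂=(a−b·0.155)/D = (0.872588−8.585910·0.155)/30.050225 = -0.015249
w* = 0.327674·u + -0.015249·v:
  w_0 = 0.327674·1.3269 + -0.015249·14.3592 = 0.2158  (Oracle)
  w_1 = 0.327674·2.3069 + -0.015249·44.8590 = 0.0719  (Raytheon)
  w_2 = 0.327674·1.6374 + -0.015249·4.8857 = 0.4620  (Pfizer)
  w_3 = 0.327674·2.3784 + -0.015249·27.1314 = 0.3656  (GE)
  w_4 = 0.327674·0.9580 + -0.015249·9.7951 = 0.1645  (Starbucks)
  w_5 = 0.327674·-0.0217 + -0.015249·17.8895 = -0.2799  (Tesla)
Σw_i=1.0000  μᵀw=0.1550
σ²=wᵀΣw=λ₁·μ_p+λ₂ = 0.327674·0.155 + -0.015249 = 0.035541 ≈ 0.0355


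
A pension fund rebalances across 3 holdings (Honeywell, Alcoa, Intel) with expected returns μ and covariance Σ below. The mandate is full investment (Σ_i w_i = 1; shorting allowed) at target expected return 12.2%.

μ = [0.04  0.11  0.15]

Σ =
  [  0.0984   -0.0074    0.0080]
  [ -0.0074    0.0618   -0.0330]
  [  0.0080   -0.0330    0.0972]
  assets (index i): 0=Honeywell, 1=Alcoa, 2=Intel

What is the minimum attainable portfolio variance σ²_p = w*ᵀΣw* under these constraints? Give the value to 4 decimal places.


x=Σ⁻¹μ = [0.4373  3.2211  2.6008]
y=Σ⁻¹𝟙 = [10.7052  27.4654  18.7317]
a=μᵀx=0.761928  b=𝟙ᵀx=6.259154  c=𝟙ᵀy=56.902278  D=ac−b²=4.178440
λ₁=(c·0.122−b)/D = (56.902278·0.122−6.259154)/4.178440 = 0.163440
λ₂=(a−b·0.122)/D = (0.761928−6.259154·0.122)/4.178440 = -0.000404
w* = 0.163440·x + -0.000404·y:
  w_0 = 0.163440·0.4373 + -0.000404·10.7052 = 0.0671  (Honeywell)
  w_1 = 0.163440·3.2211 + -0.000404·27.4654 = 0.5154  (Alcoa)
  w_2 = 0.163440·2.6008 + -0.000404·18.7317 = 0.4175  (Intel)
Σw_i=1.0000  μᵀw=0.1220
σ²=wᵀΣw=λ₁·μ_p+λ₂ = 0.163440·0.122 + -0.000404 = 0.019536 ≈ 0.0195

0.0195


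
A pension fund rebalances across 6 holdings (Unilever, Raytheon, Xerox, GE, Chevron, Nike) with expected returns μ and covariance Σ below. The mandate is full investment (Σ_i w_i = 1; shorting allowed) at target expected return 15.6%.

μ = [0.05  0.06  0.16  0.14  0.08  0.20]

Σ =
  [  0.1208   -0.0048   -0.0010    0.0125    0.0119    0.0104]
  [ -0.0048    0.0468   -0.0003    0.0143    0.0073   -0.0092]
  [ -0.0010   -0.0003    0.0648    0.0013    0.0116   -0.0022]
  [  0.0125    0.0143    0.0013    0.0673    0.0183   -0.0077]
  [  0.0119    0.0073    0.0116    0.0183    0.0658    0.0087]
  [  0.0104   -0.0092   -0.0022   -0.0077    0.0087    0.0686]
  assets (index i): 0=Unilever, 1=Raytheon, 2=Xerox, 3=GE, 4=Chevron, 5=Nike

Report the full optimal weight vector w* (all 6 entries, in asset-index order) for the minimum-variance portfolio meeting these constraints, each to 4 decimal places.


0.0090  0.1626  0.2758  0.2328  -0.0427  0.3624

p=Σ⁻¹μ = [0.0024  1.3704  2.6378  2.2734  -0.4969  3.5017]
q=Σ⁻¹𝟙 = [6.3797  22.0335  15.3446  9.6620  3.8734  17.6504]
a=μᵀp=1.483243  b=𝟙ᵀp=9.288753  c=𝟙ᵀq=74.943553  D=ac−b²=24.878551
λ₁=(c·0.156−b)/D = (74.943553·0.156−9.288753)/24.878551 = 0.096567
λ₂=(a−b·0.156)/D = (1.483243−9.288753·0.156)/24.878551 = 0.001375
w* = 0.096567·p + 0.001375·q:
  w_0 = 0.096567·0.0024 + 0.001375·6.3797 = 0.0090  (Unilever)
  w_1 = 0.096567·1.3704 + 0.001375·22.0335 = 0.1626  (Raytheon)
  w_2 = 0.096567·2.6378 + 0.001375·15.3446 = 0.2758  (Xerox)
  w_3 = 0.096567·2.2734 + 0.001375·9.6620 = 0.2328  (GE)
  w_4 = 0.096567·-0.4969 + 0.001375·3.8734 = -0.0427  (Chevron)
  w_5 = 0.096567·3.5017 + 0.001375·17.6504 = 0.3624  (Nike)
Σw_i=1.0000  μᵀw=0.1560
σ²=wᵀΣw=λ₁·μ_p+λ₂ = 0.096567·0.156 + 0.001375 = 0.016439 ≈ 0.0164
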